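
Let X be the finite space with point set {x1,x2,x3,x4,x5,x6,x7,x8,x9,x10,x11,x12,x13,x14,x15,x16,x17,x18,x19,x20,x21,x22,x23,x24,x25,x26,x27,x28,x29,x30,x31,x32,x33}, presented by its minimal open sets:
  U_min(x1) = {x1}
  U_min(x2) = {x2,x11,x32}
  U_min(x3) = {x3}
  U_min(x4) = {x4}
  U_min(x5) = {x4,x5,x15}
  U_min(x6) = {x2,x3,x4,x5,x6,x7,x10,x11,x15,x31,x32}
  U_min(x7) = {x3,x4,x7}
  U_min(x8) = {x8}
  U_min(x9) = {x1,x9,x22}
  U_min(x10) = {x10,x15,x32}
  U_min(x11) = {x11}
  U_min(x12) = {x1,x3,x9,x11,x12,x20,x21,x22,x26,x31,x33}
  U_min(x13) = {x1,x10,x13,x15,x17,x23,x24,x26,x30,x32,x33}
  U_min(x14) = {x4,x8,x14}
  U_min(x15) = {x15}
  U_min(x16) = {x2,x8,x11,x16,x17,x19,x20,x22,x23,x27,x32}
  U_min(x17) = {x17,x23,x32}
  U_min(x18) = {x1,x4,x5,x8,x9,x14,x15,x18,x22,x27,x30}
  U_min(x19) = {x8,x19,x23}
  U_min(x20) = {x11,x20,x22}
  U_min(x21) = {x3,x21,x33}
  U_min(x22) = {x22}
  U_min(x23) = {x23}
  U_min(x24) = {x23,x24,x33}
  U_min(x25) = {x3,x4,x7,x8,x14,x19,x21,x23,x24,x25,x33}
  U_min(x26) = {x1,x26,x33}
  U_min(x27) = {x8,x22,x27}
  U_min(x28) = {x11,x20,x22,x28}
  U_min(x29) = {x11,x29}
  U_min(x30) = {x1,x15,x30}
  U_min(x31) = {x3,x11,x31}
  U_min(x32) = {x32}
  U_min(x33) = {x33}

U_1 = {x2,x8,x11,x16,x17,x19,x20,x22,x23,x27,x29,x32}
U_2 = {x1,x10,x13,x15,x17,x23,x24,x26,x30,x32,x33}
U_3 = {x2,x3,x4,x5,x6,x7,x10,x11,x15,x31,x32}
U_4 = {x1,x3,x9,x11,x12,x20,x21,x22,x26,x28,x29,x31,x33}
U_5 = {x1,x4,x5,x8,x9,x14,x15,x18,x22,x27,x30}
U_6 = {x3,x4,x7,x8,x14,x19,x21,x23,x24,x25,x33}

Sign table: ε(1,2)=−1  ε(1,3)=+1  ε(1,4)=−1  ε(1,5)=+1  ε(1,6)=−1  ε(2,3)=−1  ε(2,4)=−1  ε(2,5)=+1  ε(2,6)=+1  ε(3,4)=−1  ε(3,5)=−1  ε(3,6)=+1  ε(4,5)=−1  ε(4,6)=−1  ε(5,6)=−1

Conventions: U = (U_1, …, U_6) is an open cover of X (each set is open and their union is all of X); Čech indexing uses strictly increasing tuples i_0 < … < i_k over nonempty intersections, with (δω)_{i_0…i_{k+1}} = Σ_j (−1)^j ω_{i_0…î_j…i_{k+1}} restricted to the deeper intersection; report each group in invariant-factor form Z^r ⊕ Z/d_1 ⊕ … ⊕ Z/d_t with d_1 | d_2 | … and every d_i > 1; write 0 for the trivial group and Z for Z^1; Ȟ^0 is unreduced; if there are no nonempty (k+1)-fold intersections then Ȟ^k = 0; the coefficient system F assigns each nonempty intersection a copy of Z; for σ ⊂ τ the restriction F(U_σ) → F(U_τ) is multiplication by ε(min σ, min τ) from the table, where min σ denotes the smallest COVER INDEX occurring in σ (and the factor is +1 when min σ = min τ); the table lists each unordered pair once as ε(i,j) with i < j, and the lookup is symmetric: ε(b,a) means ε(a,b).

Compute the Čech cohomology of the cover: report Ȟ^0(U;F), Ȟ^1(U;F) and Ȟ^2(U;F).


Ȟ^0 ≅ 0, Ȟ^1 ≅ Z/2 and Ȟ^2 ≅ Z

nonempty intersections:
  U12={x17,x23,x32} U13={x2,x11,x32} U14={x11,x20,x22,x29} U15={x8,x22,x27} U16={x8,x19,x23} U23={x10,x15,x32} U24={x1,x26,x33} U25={x1,x15,x30} U26={x23,x24,x33} U34={x3,x11,x31} U35={x4,x5,x15} U36={x3,x4,x7} U45={x1,x9,x22} U46={x3,x21,x33} U56={x4,x8,x14}
  U123={x32} U126={x23} U134={x11} U145={x22} U156={x8} U235={x15} U245={x1} U246={x33} U346={x3} U356={x4}
C dims 6,15,10; δ0: rk 6, SNF 1^5·2; δ1: rk 9, SNF 1^9
Ȟ^0: (6−6)−0=0 ⇒ 0
Ȟ^1: (15−9)−6=0 plus torsion [2] ⇒ Z/2
Ȟ^2: (10−0)−9=1 ⇒ Z


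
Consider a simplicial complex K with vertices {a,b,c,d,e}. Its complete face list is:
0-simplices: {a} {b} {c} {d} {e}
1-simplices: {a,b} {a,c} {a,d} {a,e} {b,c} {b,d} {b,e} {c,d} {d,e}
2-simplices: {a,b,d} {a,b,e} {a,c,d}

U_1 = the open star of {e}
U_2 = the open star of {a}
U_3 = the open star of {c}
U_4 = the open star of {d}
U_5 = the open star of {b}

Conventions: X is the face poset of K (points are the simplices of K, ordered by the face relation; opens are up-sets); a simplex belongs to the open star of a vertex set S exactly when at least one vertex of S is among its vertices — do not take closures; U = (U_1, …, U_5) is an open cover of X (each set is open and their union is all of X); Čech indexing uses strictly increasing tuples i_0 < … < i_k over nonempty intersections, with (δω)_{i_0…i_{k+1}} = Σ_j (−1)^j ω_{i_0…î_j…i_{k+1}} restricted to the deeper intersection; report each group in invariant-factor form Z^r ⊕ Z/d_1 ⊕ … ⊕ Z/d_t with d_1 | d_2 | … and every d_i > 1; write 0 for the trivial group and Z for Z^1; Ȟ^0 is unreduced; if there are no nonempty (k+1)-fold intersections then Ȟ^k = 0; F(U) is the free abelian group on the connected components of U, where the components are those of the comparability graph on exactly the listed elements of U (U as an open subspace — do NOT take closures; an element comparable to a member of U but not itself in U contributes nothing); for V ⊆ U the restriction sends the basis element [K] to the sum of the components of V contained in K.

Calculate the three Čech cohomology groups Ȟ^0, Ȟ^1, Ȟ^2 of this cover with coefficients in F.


cover nerve:
  U1={{e},{a,e},{b,e},{d,e},{a,b,e}} U2={{a},{a,b},{a,c},{a,d},{a,e},{a,b,d},{a,b,e},{a,c,d}} U3={{c},{a,c},{b,c},{c,d},{a,c,d}} U4={{d},{a,d},{b,d},{c,d},{d,e},{a,b,d},{a,c,d}} U5={{b},{a,b},{b,c},{b,d},{b,e},{a,b,d},{a,b,e}}
  U12={{a,e},{a,b,e}} U14={{d,e}} U15={{b,e},{a,b,e}} U23={{a,c},{a,c,d}} U24={{a,d},{a,b,d},{a,c,d}} U25={{a,b},{a,b,d},{a,b,e}} U34={{c,d},{a,c,d}} U35={{b,c}} U45={{b,d},{a,b,d}}
  U125={{a,b,e}} U234={{a,c,d}} U245={{a,b,d}}
components per intersection:
  U1: {{e},{a,e},{b,e},{d,e},{a,b,e}}
  U2: {{a},{a,b},{a,c},{a,d},{a,e},{a,b,d},{a,b,e},{a,c,d}}
  U3: {{c},{a,c},{b,c},{c,d},{a,c,d}}
  U4: {{d},{a,d},{b,d},{c,d},{d,e},{a,b,d},{a,c,d}}
  U5: {{b},{a,b},{b,c},{b,d},{b,e},{a,b,d},{a,b,e}}
  U12: {{a,e},{a,b,e}}
  U14: {{d,e}}
  U15: {{b,e},{a,b,e}}
  U23: {{a,c},{a,c,d}}
  U24: {{a,d},{a,b,d},{a,c,d}}
  U25: {{a,b},{a,b,d},{a,b,e}}
  U34: {{c,d},{a,c,d}}
  U35: {{b,c}}
  U45: {{b,d},{a,b,d}}
  U125: {{a,b,e}}
  U234: {{a,c,d}}
  U245: {{a,b,d}}
C dims 5,9,3; δ0: rk 4, SNF 1^4; δ1: rk 3, SNF 1^3
Ȟ^0: (5−4)−0=1 ⇒ Z
Ȟ^1: (9−3)−4=2 ⇒ Z^2
Ȟ^2: (3−0)−3=0 ⇒ 0

Ȟ^0 ≅ Z, Ȟ^1 ≅ Z^2, Ȟ^2 ≅ 0


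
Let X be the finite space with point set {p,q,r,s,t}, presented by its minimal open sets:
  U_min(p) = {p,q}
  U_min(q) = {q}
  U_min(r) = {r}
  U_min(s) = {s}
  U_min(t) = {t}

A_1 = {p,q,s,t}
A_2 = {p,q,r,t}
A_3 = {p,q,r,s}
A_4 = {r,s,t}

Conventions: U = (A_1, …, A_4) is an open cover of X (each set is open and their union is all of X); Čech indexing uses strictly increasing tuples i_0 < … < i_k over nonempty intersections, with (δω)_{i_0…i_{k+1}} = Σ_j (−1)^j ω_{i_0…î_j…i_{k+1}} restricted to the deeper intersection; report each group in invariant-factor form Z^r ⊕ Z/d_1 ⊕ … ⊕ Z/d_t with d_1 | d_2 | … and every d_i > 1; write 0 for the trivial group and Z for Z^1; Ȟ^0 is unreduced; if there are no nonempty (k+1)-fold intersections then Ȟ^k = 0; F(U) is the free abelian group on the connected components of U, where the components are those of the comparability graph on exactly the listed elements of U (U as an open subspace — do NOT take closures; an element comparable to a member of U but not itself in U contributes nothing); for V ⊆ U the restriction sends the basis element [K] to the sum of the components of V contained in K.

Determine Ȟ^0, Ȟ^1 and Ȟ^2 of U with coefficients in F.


Ȟ^0(U;F) ≅ Z^4, Ȟ^1(U;F) ≅ 0 and Ȟ^2(U;F) ≅ 0

cover nerve:
  A12={p,q,t} A13={p,q,s} A14={s,t} A23={p,q,r} A24={r,t} A34={r,s}
  A123={p,q} A124={t} A134={s} A234={r}
components per intersection:
  A1: {p,q} {s} {t}
  A2: {p,q} {r} {t}
  A3: {p,q} {r} {s}
  A4: {r} {s} {t}
  A12: {p,q} {t}
  A13: {p,q} {s}
  A14: {s} {t}
  A23: {p,q} {r}
  A24: {r} {t}
  A34: {r} {s}
  A123: {p,q}
  A124: {t}
  A134: {s}
  A234: {r}
C dims 12,12,4; δ0: rk 8, SNF 1^8; δ1: rk 4, SNF 1^4
Ȟ^0: (12−8)−0=4 ⇒ Z^4
Ȟ^1: (12−4)−8=0 ⇒ 0
Ȟ^2: (4−0)−4=0 ⇒ 0


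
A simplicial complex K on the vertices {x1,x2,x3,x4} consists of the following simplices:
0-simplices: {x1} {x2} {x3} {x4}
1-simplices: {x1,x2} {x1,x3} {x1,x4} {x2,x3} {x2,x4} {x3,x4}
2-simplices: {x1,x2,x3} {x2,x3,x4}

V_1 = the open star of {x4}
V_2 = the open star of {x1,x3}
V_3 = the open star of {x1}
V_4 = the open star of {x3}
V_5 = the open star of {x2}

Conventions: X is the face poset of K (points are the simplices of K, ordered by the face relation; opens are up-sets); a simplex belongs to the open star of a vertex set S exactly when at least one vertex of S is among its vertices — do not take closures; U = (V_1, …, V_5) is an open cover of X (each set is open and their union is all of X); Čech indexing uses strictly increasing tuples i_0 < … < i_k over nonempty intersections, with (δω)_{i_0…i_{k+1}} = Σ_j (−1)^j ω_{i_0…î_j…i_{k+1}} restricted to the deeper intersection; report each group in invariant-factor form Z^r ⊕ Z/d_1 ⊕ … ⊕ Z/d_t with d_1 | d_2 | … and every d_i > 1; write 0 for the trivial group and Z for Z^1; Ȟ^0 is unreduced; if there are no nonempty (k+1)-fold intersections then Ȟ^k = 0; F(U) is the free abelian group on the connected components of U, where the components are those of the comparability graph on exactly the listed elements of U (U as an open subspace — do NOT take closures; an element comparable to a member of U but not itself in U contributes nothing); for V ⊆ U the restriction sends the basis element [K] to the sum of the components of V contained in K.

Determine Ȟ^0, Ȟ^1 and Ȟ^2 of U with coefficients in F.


Ȟ^0 ≅ Z, Ȟ^1 ≅ Z and Ȟ^2 ≅ 0

nerve of the cover:
  V1={{x4},{x1,x4},{x2,x4},{x3,x4},{x2,x3,x4}} V2={{x1},{x3},{x1,x2},{x1,x3},{x1,x4},{x2,x3},{x3,x4},{x1,x2,x3},{x2,x3,x4}} V3={{x1},{x1,x2},{x1,x3},{x1,x4},{x1,x2,x3}} V4={{x3},{x1,x3},{x2,x3},{x3,x4},{x1,x2,x3},{x2,x3,x4}} V5={{x2},{x1,x2},{x2,x3},{x2,x4},{x1,x2,x3},{x2,x3,x4}}
  V12={{x1,x4},{x3,x4},{x2,x3,x4}} V13={{x1,x4}} V14={{x3,x4},{x2,x3,x4}} V15={{x2,x4},{x2,x3,x4}} V23={{x1},{x1,x2},{x1,x3},{x1,x4},{x1,x2,x3}} V24={{x3},{x1,x3},{x2,x3},{x3,x4},{x1,x2,x3},{x2,x3,x4}} V25={{x1,x2},{x2,x3},{x1,x2,x3},{x2,x3,x4}} V34={{x1,x3},{x1,x2,x3}} V35={{x1,x2},{x1,x2,x3}} V45={{x2,x3},{x1,x2,x3},{x2,x3,x4}}
  V123={{x1,x4}} V124={{x3,x4},{x2,x3,x4}} V125={{x2,x3,x4}} V145={{x2,x3,x4}} V234={{x1,x3},{x1,x2,x3}} V235={{x1,x2},{x1,x2,x3}} V245={{x2,x3},{x1,x2,x3},{x2,x3,x4}} V345={{x1,x2,x3}}
  V1245={{x2,x3,x4}} V2345={{x1,x2,x3}}
components per intersection:
  V1: {{x4},{x1,x4},{x2,x4},{x3,x4},{x2,x3,x4}}
  V2: {{x1},{x3},{x1,x2},{x1,x3},{x1,x4},{x2,x3},{x3,x4},{x1,x2,x3},{x2,x3,x4}}
  V3: {{x1},{x1,x2},{x1,x3},{x1,x4},{x1,x2,x3}}
  V4: {{x3},{x1,x3},{x2,x3},{x3,x4},{x1,x2,x3},{x2,x3,x4}}
  V5: {{x2},{x1,x2},{x2,x3},{x2,x4},{x1,x2,x3},{x2,x3,x4}}
  V12: {{x1,x4}} {{x3,x4},{x2,x3,x4}}
  V13: {{x1,x4}}
  V14: {{x3,x4},{x2,x3,x4}}
  V15: {{x2,x4},{x2,x3,x4}}
  V23: {{x1},{x1,x2},{x1,x3},{x1,x4},{x1,x2,x3}}
  V24: {{x3},{x1,x3},{x2,x3},{x3,x4},{x1,x2,x3},{x2,x3,x4}}
  V25: {{x1,x2},{x2,x3},{x1,x2,x3},{x2,x3,x4}}
  V34: {{x1,x3},{x1,x2,x3}}
  V35: {{x1,x2},{x1,x2,x3}}
  V45: {{x2,x3},{x1,x2,x3},{x2,x3,x4}}
  V123: {{x1,x4}}
  V124: {{x3,x4},{x2,x3,x4}}
  V125: {{x2,x3,x4}}
  V145: {{x2,x3,x4}}
  V234: {{x1,x3},{x1,x2,x3}}
  V235: {{x1,x2},{x1,x2,x3}}
  V245: {{x2,x3},{x1,x2,x3},{x2,x3,x4}}
  V345: {{x1,x2,x3}}
  V1245: {{x2,x3,x4}}
  V2345: {{x1,x2,x3}}
C dims 5,11,8,2; δ0: rk 4, SNF 1^4; δ1: rk 6, SNF 1^6; δ2: rk 2, SNF 1^2
Ȟ^0 = (5 − 4) − 0 = 1, so Ȟ^0 ≅ Z
Ȟ^1 = (11 − 6) − 4 = 1, so Ȟ^1 ≅ Z
Ȟ^2 = (8 − 2) − 6 = 0, so Ȟ^2 ≅ 0


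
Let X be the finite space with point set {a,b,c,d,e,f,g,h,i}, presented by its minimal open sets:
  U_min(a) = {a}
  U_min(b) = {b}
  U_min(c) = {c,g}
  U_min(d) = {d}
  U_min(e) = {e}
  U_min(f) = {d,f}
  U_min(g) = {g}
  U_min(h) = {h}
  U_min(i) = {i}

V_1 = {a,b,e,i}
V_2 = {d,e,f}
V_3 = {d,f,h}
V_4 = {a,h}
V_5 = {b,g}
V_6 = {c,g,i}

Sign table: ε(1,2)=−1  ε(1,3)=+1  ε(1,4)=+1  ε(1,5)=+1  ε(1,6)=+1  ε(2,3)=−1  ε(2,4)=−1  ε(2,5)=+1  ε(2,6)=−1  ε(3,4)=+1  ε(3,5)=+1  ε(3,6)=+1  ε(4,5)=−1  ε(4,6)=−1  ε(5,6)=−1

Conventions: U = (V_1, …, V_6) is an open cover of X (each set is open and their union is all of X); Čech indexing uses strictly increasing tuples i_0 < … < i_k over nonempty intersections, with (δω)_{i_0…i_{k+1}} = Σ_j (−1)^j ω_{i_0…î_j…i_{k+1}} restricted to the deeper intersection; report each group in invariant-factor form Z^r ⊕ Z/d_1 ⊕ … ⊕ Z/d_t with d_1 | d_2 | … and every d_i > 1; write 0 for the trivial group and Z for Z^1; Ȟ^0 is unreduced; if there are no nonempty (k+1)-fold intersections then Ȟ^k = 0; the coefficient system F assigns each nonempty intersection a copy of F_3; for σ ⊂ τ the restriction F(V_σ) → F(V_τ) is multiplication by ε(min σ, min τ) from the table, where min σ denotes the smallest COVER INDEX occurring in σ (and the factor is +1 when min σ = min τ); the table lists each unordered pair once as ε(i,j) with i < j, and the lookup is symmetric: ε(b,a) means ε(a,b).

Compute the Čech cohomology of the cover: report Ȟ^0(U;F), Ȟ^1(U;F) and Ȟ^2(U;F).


Ȟ^0(U;F) ≅ 0,  Ȟ^1(U;F) ≅ Z/3,  Ȟ^2(U;F) ≅ 0

nonempty overlaps:
  V12={e} V14={a} V15={b} V16={i} V23={d,f} V34={h} V56={g}
C dims 6,7; δ0: rk_F3 6
degree 0: 6−6−0 = 0 → Ȟ^0 ≅ 0
degree 1: 7−0−6 = 1 → Ȟ^1 ≅ Z/3
degree 2: 0−0−0 = 0 → Ȟ^2 ≅ 0


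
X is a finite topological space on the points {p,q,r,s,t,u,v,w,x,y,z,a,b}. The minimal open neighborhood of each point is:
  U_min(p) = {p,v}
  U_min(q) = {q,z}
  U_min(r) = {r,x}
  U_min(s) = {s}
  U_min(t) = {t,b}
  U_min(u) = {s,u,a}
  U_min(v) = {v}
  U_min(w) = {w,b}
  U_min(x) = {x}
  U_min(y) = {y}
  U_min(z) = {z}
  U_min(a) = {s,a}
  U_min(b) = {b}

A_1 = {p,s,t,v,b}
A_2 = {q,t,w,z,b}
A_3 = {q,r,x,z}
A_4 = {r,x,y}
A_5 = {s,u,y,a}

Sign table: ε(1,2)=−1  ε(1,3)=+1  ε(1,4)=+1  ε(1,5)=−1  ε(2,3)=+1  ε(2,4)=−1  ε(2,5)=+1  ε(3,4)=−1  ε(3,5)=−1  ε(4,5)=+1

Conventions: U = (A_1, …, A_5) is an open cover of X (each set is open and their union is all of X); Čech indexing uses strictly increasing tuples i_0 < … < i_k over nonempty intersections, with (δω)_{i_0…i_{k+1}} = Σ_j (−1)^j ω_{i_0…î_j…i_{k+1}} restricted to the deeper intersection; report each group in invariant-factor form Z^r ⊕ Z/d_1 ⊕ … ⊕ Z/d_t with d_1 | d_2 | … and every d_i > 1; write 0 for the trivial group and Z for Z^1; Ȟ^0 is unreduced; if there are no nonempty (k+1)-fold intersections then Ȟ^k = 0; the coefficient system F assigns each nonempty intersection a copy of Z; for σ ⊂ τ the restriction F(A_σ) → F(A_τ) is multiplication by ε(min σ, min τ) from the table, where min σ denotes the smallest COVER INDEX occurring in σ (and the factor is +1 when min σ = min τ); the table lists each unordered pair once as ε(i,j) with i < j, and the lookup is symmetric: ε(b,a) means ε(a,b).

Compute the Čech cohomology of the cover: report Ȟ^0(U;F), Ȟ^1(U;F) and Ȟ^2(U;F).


Ȟ^0 = 0, Ȟ^1 = Z/2, Ȟ^2 = 0

nerve of the cover:
  A12={t,b} A15={s} A23={q,z} A34={r,x} A45={y}
C dims 5,5; δ0: rk 5, SNF 1^4·2
Ȟ^0 = (5 − 5) − 0 = 0, so Ȟ^0 ≅ 0
Ȟ^1 = (5 − 0) − 5 = 0 plus torsion [2], so Ȟ^1 ≅ Z/2
Ȟ^2 = (0 − 0) − 0 = 0, so Ȟ^2 ≅ 0


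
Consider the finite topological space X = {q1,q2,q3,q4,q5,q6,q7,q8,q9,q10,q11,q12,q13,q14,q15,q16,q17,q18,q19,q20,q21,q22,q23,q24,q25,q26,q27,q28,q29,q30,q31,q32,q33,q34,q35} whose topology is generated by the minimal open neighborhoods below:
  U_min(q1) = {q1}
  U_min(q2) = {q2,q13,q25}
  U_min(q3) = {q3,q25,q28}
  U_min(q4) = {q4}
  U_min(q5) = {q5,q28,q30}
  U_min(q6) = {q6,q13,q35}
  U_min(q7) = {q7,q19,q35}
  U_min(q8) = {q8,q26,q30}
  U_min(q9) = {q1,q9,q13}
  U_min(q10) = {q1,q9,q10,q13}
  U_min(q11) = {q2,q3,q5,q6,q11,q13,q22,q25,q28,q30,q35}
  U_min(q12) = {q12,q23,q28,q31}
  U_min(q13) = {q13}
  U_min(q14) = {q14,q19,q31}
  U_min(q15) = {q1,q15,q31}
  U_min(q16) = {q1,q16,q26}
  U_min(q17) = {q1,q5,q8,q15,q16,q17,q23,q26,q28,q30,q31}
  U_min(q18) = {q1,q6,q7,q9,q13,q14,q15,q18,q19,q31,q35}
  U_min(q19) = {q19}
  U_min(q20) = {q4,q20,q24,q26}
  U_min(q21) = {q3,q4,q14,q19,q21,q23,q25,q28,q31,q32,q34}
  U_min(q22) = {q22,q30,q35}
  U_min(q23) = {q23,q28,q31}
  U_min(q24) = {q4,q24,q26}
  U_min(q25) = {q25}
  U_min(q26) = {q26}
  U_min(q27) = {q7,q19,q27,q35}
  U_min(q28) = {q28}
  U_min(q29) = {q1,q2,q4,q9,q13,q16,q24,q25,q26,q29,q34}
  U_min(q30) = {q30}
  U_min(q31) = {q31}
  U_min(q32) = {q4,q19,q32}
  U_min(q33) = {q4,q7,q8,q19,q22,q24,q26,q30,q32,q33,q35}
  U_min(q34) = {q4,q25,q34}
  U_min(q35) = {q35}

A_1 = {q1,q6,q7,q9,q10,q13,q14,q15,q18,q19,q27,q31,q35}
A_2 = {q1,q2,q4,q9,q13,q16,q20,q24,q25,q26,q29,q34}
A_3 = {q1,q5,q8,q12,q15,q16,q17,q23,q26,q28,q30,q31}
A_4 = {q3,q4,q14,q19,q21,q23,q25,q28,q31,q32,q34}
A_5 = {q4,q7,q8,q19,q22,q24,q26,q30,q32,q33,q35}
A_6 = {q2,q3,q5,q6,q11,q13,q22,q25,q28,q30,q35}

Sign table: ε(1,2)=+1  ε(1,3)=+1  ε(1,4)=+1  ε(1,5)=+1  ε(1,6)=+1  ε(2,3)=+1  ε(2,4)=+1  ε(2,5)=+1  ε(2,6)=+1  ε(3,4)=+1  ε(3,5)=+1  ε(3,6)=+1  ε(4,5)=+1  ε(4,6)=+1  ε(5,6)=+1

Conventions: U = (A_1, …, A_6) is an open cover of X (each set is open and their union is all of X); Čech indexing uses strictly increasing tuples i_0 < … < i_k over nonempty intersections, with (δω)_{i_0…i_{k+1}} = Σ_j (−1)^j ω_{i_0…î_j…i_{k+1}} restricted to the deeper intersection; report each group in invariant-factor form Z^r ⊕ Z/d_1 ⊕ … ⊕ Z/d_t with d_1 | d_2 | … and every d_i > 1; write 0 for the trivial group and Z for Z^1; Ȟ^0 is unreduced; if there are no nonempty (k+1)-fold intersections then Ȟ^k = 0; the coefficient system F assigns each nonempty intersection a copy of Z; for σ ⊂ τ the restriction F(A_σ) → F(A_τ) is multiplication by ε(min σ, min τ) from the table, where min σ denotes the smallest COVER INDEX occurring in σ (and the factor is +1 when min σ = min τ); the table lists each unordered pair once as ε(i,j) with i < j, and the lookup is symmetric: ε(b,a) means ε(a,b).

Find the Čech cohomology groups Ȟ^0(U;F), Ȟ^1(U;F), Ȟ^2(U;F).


Ȟ^0 ≅ Z; Ȟ^1 ≅ 0; Ȟ^2 ≅ Z/2

nonempty intersections:
  A12={q1,q9,q13} A13={q1,q15,q31} A14={q14,q19,q31} A15={q7,q19,q35} A16={q6,q13,q35} A23={q1,q16,q26} A24={q4,q25,q34} A25={q4,q24,q26} A26={q2,q13,q25} A34={q23,q28,q31} A35={q8,q26,q30} A36={q5,q28,q30} A45={q4,q19,q32} A46={q3,q25,q28} A56={q22,q30,q35}
  A123={q1} A126={q13} A134={q31} A145={q19} A156={q35} A235={q26} A245={q4} A246={q25} A346={q28} A356={q30}
C dims 6,15,10; δ0: rk 5, SNF 1^5; δ1: rk 10, SNF 1^9·2
Ȟ^0: (6−5)−0=1 ⇒ Z
Ȟ^1: (15−10)−5=0 ⇒ 0
Ȟ^2: (10−0)−10=0 plus torsion [2] ⇒ Z/2


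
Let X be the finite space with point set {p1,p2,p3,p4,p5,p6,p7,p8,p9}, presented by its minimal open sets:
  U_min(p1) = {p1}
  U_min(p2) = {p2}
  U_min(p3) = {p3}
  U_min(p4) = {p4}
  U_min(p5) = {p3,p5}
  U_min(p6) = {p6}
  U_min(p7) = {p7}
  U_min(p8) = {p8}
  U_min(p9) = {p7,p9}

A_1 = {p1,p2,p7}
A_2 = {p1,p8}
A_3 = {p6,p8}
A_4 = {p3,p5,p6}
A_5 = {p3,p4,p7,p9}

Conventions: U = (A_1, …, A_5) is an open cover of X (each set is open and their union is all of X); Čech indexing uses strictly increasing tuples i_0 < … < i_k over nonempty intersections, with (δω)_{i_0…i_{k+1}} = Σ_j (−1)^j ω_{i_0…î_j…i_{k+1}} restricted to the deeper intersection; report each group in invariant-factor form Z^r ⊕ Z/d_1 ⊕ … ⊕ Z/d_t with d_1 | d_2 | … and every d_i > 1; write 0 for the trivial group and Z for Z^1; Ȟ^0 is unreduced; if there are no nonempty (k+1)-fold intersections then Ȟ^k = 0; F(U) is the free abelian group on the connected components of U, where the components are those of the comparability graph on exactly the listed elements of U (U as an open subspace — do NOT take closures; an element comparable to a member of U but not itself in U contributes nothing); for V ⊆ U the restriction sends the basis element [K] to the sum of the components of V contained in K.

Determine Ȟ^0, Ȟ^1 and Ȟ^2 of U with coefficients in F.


Ȟ^0(U;F) ≅ Z^7, Ȟ^1(U;F) ≅ 0 and Ȟ^2(U;F) ≅ 0

nonempty overlaps:
  A12={p1} A15={p7} A23={p8} A34={p6} A45={p3}
components per intersection:
  A1: {p1} {p2} {p7}
  A2: {p1} {p8}
  A3: {p6} {p8}
  A4: {p3,p5} {p6}
  A5: {p3} {p4} {p7,p9}
  A12: {p1}
  A15: {p7}
  A23: {p8}
  A34: {p6}
  A45: {p3}
C dims 12,5; δ0: rk 5, SNF 1^5
degree 0: 12−5−0 = 7 → Ȟ^0 ≅ Z^7
degree 1: 5−0−5 = 0 → Ȟ^1 ≅ 0
degree 2: 0−0−0 = 0 → Ȟ^2 ≅ 0


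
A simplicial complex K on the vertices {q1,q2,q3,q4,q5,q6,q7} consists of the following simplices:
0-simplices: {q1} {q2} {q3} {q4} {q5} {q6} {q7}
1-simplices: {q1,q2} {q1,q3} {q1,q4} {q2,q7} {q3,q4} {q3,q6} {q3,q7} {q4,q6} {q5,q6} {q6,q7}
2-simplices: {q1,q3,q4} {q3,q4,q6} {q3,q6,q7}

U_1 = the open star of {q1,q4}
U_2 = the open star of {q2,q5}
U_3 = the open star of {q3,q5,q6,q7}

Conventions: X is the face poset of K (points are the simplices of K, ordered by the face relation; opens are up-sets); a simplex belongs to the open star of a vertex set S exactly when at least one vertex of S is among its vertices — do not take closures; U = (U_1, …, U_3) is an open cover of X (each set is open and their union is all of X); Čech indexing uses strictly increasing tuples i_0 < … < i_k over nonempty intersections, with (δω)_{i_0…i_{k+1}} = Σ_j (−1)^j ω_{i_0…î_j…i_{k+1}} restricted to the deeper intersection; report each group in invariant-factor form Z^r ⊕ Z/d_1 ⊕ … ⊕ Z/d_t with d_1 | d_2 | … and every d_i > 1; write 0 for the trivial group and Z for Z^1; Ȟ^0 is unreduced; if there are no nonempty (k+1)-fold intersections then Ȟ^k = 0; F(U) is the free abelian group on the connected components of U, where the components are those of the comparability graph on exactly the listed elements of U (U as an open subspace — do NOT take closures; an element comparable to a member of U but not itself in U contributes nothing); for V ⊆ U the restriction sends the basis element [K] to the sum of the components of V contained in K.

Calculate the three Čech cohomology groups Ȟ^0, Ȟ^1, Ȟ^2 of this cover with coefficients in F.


nonempty overlaps:
  U1={{q1},{q4},{q1,q2},{q1,q3},{q1,q4},{q3,q4},{q4,q6},{q1,q3,q4},{q3,q4,q6}} U2={{q2},{q5},{q1,q2},{q2,q7},{q5,q6}} U3={{q3},{q5},{q6},{q7},{q1,q3},{q2,q7},{q3,q4},{q3,q6},{q3,q7},{q4,q6},{q5,q6},{q6,q7},{q1,q3,q4},{q3,q4,q6},{q3,q6,q7}}
  U12={{q1,q2}} U13={{q1,q3},{q3,q4},{q4,q6},{q1,q3,q4},{q3,q4,q6}} U23={{q5},{q2,q7},{q5,q6}}
components per intersection:
  U1: {{q1},{q4},{q1,q2},{q1,q3},{q1,q4},{q3,q4},{q4,q6},{q1,q3,q4},{q3,q4,q6}}
  U2: {{q2},{q1,q2},{q2,q7}} {{q5},{q5,q6}}
  U3: {{q3},{q5},{q6},{q7},{q1,q3},{q2,q7},{q3,q4},{q3,q6},{q3,q7},{q4,q6},{q5,q6},{q6,q7},{q1,q3,q4},{q3,q4,q6},{q3,q6,q7}}
  U12: {{q1,q2}}
  U13: {{q1,q3},{q3,q4},{q4,q6},{q1,q3,q4},{q3,q4,q6}}
  U23: {{q5},{q5,q6}} {{q2,q7}}
C dims 4,4; δ0: rk 3, SNF 1^3
degree 0: 4−3−0 = 1 → Ȟ^0 ≅ Z
degree 1: 4−0−3 = 1 → Ȟ^1 ≅ Z
degree 2: 0−0−0 = 0 → Ȟ^2 ≅ 0

Ȟ^0 ≅ Z; Ȟ^1 ≅ Z; Ȟ^2 ≅ 0


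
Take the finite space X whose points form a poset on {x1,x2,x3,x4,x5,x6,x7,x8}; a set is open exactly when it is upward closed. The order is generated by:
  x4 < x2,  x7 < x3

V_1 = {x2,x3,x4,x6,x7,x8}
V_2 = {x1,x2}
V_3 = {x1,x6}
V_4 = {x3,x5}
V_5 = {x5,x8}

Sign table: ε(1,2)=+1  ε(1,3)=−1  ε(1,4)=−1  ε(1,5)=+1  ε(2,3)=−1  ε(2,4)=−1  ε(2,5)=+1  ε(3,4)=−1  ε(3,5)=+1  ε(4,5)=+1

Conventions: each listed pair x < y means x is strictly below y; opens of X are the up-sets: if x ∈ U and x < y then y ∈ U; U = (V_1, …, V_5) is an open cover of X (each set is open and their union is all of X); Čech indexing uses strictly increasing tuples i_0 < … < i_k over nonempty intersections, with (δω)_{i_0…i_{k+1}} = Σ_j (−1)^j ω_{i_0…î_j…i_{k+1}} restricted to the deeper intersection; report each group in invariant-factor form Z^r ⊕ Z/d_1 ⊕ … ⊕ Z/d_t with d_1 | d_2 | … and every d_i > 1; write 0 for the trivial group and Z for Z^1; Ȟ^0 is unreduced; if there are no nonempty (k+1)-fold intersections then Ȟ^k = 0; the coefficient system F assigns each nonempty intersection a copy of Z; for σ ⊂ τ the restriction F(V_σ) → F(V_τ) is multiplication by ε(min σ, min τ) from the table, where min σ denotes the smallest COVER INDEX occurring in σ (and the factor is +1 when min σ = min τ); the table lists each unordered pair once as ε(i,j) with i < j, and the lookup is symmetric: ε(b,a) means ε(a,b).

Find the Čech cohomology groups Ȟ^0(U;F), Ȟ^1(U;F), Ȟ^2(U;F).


cover nerve:
  V12={x2} V13={x6} V14={x3} V15={x8} V23={x1} V45={x5}
C dims 5,6; δ0: rk 5, SNF 1^4·2
Ȟ^0: (5−5)−0=0 ⇒ 0
Ȟ^1: (6−0)−5=1 plus torsion [2] ⇒ Z ⊕ Z/2
Ȟ^2: (0−0)−0=0 ⇒ 0

Ȟ^0 = 0, Ȟ^1 = Z ⊕ Z/2 and Ȟ^2 = 0


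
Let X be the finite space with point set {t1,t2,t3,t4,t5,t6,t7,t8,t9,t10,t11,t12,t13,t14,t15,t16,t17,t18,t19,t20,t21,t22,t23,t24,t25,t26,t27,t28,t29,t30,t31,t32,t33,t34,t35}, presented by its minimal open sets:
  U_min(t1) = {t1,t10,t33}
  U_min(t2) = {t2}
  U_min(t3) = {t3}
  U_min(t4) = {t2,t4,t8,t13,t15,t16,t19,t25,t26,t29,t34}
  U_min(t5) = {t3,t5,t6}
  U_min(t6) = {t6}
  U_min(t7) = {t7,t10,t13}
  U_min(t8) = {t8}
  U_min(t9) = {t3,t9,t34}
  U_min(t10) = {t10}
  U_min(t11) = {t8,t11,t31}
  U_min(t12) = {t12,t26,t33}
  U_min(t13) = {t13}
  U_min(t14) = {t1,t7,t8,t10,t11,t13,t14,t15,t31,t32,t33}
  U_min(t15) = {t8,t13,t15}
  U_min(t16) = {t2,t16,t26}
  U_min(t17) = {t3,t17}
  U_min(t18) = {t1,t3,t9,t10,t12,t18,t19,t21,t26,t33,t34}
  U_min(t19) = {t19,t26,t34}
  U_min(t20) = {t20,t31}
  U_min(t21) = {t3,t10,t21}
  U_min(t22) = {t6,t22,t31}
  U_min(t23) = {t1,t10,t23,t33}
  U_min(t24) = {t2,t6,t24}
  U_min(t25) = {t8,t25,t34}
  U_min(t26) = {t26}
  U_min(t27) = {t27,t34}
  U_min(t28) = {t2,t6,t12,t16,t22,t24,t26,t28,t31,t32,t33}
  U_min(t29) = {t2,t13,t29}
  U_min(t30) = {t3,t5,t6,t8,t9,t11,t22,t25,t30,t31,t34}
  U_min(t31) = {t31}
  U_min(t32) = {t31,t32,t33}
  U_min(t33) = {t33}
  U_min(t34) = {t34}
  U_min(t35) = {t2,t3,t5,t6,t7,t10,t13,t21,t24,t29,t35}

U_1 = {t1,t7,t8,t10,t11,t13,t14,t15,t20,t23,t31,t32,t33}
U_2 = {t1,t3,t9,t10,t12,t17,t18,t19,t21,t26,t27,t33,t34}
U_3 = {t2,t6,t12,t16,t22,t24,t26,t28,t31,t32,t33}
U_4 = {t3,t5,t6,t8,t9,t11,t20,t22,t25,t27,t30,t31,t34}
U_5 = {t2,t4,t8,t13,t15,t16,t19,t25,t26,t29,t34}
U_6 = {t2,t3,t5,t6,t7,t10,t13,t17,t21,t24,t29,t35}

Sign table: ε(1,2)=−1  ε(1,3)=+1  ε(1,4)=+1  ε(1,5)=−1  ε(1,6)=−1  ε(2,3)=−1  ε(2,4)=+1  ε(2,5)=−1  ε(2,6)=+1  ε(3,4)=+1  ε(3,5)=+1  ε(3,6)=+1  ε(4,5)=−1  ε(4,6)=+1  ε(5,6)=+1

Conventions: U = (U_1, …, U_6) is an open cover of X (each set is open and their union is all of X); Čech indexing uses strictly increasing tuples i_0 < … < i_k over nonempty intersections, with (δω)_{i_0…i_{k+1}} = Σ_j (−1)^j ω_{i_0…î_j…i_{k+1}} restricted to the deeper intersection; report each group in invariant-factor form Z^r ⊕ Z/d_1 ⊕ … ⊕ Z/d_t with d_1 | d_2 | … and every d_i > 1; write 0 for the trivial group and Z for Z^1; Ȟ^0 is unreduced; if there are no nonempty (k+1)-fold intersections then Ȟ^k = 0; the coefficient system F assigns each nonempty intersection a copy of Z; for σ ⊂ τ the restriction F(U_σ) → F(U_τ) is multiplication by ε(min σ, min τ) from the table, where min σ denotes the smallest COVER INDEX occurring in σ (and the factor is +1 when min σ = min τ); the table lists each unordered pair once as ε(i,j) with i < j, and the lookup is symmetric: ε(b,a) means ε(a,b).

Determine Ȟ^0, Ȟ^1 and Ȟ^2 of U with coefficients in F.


nonempty overlaps:
  U12={t1,t10,t33} U13={t31,t32,t33} U14={t8,t11,t20,t31} U15={t8,t13,t15} U16={t7,t10,t13} U23={t12,t26,t33} U24={t3,t9,t27,t34} U25={t19,t26,t34} U26={t3,t10,t17,t21} U34={t6,t22,t31} U35={t2,t16,t26} U36={t2,t6,t24} U45={t8,t25,t34} U46={t3,t5,t6} U56={t2,t13,t29}
  U123={t33} U126={t10} U134={t31} U145={t8} U156={t13} U235={t26} U245={t34} U246={t3} U346={t6} U356={t2}
C dims 6,15,10; δ0: rk 6, SNF 1^5·2; δ1: rk 9, SNF 1^9
degree 0: 6−6−0 = 0 → Ȟ^0 ≅ 0
degree 1: 15−9−6 = 0 plus torsion [2] → Ȟ^1 ≅ Z/2
degree 2: 10−0−9 = 1 → Ȟ^2 ≅ Z

Ȟ^0(U;F) ≅ 0; Ȟ^1(U;F) ≅ Z/2; Ȟ^2(U;F) ≅ Z


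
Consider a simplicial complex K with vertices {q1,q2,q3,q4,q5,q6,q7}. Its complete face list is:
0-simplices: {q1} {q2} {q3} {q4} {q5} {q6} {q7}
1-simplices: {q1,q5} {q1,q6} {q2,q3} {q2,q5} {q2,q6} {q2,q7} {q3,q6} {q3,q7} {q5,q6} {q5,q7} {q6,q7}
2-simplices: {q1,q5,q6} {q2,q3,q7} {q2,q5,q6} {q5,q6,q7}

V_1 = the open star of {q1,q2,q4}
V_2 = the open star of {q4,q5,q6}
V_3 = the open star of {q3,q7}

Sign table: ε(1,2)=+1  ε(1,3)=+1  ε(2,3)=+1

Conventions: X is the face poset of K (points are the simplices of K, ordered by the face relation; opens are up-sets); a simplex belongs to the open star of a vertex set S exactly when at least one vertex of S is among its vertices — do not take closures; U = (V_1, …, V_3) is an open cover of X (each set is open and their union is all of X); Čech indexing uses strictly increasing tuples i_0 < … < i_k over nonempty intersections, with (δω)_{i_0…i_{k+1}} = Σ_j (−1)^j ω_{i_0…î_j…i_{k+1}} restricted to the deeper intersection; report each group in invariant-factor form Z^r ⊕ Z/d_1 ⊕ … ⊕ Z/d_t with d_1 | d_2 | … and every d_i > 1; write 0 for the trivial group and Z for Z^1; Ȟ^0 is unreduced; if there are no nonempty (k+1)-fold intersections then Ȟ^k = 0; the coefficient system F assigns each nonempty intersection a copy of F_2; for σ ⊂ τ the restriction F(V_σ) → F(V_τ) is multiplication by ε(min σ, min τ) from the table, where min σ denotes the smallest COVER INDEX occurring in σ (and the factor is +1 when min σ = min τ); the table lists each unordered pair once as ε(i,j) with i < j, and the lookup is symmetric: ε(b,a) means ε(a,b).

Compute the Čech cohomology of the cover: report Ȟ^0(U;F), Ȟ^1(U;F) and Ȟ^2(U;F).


nerve of the cover:
  V1={{q1},{q2},{q4},{q1,q5},{q1,q6},{q2,q3},{q2,q5},{q2,q6},{q2,q7},{q1,q5,q6},{q2,q3,q7},{q2,q5,q6}} V2={{q4},{q5},{q6},{q1,q5},{q1,q6},{q2,q5},{q2,q6},{q3,q6},{q5,q6},{q5,q7},{q6,q7},{q1,q5,q6},{q2,q5,q6},{q5,q6,q7}} V3={{q3},{q7},{q2,q3},{q2,q7},{q3,q6},{q3,q7},{q5,q7},{q6,q7},{q2,q3,q7},{q5,q6,q7}}
  V12={{q4},{q1,q5},{q1,q6},{q2,q5},{q2,q6},{q1,q5,q6},{q2,q5,q6}} V13={{q2,q3},{q2,q7},{q2,q3,q7}} V23={{q3,q6},{q5,q7},{q6,q7},{q5,q6,q7}}
C dims 3,3; δ0: rk_F2 2
Ȟ^0 = (3 − 2) − 0 = 1, so Ȟ^0 ≅ Z/2
Ȟ^1 = (3 − 0) − 2 = 1, so Ȟ^1 ≅ Z/2
Ȟ^2 = (0 − 0) − 0 = 0, so Ȟ^2 ≅ 0

Ȟ^0 ≅ Z/2; Ȟ^1 ≅ Z/2; Ȟ^2 ≅ 0


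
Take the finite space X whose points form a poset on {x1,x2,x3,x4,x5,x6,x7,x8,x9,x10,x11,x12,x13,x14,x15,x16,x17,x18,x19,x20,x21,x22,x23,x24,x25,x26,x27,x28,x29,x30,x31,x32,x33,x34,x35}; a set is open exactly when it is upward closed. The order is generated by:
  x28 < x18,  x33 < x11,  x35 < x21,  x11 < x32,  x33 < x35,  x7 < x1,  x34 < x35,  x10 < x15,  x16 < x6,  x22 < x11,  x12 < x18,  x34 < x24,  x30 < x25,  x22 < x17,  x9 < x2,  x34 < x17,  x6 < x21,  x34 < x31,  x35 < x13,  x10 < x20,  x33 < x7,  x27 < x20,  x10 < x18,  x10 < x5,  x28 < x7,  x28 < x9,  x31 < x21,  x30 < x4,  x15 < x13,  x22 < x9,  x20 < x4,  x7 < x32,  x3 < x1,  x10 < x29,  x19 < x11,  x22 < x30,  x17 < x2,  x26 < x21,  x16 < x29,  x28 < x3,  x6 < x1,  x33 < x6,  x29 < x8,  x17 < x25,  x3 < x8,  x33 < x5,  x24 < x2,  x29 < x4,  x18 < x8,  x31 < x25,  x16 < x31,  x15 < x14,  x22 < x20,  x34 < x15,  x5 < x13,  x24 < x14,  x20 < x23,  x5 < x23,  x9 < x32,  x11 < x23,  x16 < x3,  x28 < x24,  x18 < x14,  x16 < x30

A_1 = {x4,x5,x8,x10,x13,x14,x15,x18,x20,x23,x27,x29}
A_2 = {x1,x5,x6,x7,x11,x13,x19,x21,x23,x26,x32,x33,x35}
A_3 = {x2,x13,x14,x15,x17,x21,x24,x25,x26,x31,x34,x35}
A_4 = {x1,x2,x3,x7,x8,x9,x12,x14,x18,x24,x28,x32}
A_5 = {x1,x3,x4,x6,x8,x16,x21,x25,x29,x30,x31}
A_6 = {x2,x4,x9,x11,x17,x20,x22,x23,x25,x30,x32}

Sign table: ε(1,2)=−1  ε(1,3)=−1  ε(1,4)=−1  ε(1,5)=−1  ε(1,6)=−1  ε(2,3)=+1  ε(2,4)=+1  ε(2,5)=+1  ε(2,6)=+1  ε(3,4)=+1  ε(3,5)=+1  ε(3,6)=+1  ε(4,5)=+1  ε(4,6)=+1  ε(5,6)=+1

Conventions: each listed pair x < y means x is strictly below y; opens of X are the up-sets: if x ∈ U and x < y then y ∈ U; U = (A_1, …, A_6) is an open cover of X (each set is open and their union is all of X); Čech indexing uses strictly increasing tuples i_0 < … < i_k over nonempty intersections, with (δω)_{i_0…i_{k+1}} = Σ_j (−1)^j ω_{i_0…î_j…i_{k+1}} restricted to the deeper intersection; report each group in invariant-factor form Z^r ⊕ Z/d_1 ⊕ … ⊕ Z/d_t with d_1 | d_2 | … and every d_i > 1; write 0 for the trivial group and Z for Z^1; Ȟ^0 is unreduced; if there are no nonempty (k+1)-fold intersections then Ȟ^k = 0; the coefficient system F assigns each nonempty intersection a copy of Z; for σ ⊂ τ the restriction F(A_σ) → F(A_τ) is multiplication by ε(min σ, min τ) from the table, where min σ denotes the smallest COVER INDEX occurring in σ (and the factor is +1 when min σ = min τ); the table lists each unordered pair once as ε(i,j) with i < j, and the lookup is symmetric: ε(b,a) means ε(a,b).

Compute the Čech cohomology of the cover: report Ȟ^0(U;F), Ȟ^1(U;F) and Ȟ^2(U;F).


Ȟ^0(U;F) ≅ Z; Ȟ^1(U;F) ≅ 0; Ȟ^2(U;F) ≅ Z/2

nerve simplices:
  A12={x5,x13,x23} A13={x13,x14,x15} A14={x8,x14,x18} A15={x4,x8,x29} A16={x4,x20,x23} A23={x13,x21,x26,x35} A24={x1,x7,x32} A25={x1,x6,x21} A26={x11,x23,x32} A34={x2,x14,x24} A35={x21,x25,x31} A36={x2,x17,x25} A45={x1,x3,x8} A46={x2,x9,x32} A56={x4,x25,x30}
  A123={x13} A126={x23} A134={x14} A145={x8} A156={x4} A235={x21} A245={x1} A246={x32} A346={x2} A356={x25}
C dims 6,15,10; δ0: rk 5, SNF 1^5; δ1: rk 10, SNF 1^9·2
degree 0: 6−5−0 = 1 → Ȟ^0 ≅ Z
degree 1: 15−10−5 = 0 → Ȟ^1 ≅ 0
degree 2: 10−0−10 = 0 plus torsion [2] → Ȟ^2 ≅ Z/2


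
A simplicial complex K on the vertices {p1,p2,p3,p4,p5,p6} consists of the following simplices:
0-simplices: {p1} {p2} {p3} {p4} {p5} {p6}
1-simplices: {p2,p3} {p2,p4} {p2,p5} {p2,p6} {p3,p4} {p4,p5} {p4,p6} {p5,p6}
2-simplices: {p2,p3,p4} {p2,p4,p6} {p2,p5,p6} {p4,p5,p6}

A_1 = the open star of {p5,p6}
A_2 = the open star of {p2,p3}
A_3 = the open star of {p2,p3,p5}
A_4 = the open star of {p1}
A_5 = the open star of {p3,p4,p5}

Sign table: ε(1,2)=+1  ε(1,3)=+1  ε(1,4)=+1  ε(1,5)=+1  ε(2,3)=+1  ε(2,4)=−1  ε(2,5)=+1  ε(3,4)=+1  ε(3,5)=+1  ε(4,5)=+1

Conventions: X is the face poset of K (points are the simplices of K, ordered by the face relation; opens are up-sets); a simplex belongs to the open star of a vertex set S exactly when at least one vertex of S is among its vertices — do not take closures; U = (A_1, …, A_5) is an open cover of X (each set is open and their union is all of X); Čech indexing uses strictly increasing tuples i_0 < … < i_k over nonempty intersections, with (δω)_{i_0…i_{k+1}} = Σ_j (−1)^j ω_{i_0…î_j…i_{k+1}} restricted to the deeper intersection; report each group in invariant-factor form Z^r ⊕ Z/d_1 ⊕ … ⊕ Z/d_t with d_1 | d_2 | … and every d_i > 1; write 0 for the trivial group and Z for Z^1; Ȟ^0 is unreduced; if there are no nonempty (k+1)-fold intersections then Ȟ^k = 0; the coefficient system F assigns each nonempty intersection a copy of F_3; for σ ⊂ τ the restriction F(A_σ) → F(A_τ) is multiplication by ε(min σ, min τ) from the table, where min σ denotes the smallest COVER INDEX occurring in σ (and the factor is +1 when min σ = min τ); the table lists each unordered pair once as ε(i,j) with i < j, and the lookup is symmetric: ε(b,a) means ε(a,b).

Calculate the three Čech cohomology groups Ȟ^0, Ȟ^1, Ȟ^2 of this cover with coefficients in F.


Ȟ^0 = Z/3 ⊕ Z/3; Ȟ^1 = 0; Ȟ^2 = 0

nonempty intersections:
  A1={{p5},{p6},{p2,p5},{p2,p6},{p4,p5},{p4,p6},{p5,p6},{p2,p4,p6},{p2,p5,p6},{p4,p5,p6}} A2={{p2},{p3},{p2,p3},{p2,p4},{p2,p5},{p2,p6},{p3,p4},{p2,p3,p4},{p2,p4,p6},{p2,p5,p6}} A3={{p2},{p3},{p5},{p2,p3},{p2,p4},{p2,p5},{p2,p6},{p3,p4},{p4,p5},{p5,p6},{p2,p3,p4},{p2,p4,p6},{p2,p5,p6},{p4,p5,p6}} A4={{p1}} A5={{p3},{p4},{p5},{p2,p3},{p2,p4},{p2,p5},{p3,p4},{p4,p5},{p4,p6},{p5,p6},{p2,p3,p4},{p2,p4,p6},{p2,p5,p6},{p4,p5,p6}}
  A12={{p2,p5},{p2,p6},{p2,p4,p6},{p2,p5,p6}} A13={{p5},{p2,p5},{p2,p6},{p4,p5},{p5,p6},{p2,p4,p6},{p2,p5,p6},{p4,p5,p6}} A15={{p5},{p2,p5},{p4,p5},{p4,p6},{p5,p6},{p2,p4,p6},{p2,p5,p6},{p4,p5,p6}} A23={{p2},{p3},{p2,p3},{p2,p4},{p2,p5},{p2,p6},{p3,p4},{p2,p3,p4},{p2,p4,p6},{p2,p5,p6}} A25={{p3},{p2,p3},{p2,p4},{p2,p5},{p3,p4},{p2,p3,p4},{p2,p4,p6},{p2,p5,p6}} A35={{p3},{p5},{p2,p3},{p2,p4},{p2,p5},{p3,p4},{p4,p5},{p5,p6},{p2,p3,p4},{p2,p4,p6},{p2,p5,p6},{p4,p5,p6}}
  A123={{p2,p5},{p2,p6},{p2,p4,p6},{p2,p5,p6}} A125={{p2,p5},{p2,p4,p6},{p2,p5,p6}} A135={{p5},{p2,p5},{p4,p5},{p5,p6},{p2,p4,p6},{p2,p5,p6},{p4,p5,p6}} A235={{p3},{p2,p3},{p2,p4},{p2,p5},{p3,p4},{p2,p3,p4},{p2,p4,p6},{p2,p5,p6}}
  A1235={{p2,p5},{p2,p4,p6},{p2,p5,p6}}
C dims 5,6,4,1; δ0: rk_F3 3; δ1: rk_F3 3; δ2: rk_F3 1
Ȟ^0: (5−3)−0=2 ⇒ Z/3 ⊕ Z/3
Ȟ^1: (6−3)−3=0 ⇒ 0
Ȟ^2: (4−1)−3=0 ⇒ 0


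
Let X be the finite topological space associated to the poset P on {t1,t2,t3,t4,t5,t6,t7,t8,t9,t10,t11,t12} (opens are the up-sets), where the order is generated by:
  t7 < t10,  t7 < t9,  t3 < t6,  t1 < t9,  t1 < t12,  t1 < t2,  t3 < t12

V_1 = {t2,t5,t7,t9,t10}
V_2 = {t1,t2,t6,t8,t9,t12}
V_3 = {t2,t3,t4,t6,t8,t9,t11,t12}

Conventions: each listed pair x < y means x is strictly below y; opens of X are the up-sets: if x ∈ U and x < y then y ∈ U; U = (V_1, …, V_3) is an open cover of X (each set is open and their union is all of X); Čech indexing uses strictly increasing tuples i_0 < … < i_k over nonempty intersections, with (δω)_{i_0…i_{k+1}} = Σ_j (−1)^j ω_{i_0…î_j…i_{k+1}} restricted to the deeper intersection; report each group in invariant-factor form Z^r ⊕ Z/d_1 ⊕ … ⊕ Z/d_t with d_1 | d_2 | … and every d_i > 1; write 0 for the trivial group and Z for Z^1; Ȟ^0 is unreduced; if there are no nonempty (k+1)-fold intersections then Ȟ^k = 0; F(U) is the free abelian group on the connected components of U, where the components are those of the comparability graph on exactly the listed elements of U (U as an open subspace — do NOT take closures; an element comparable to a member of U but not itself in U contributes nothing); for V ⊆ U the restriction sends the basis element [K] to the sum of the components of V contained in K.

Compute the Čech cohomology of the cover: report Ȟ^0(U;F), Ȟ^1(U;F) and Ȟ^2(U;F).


nonempty overlaps:
  V12={t2,t9} V13={t2,t9} V23={t2,t6,t8,t9,t12}
  V123={t2,t9}
components per intersection:
  V1: {t2} {t5} {t7,t9,t10}
  V2: {t1,t2,t9,t12} {t6} {t8}
  V3: {t2} {t3,t6,t12} {t4} {t8} {t9} {t11}
  V12: {t2} {t9}
  V13: {t2} {t9}
  V23: {t2} {t6} {t8} {t9} {t12}
  V123: {t2} {t9}
C dims 12,9,2; δ0: rk 7, SNF 1^7; δ1: rk 2, SNF 1^2
degree 0: 12−7−0 = 5 → Ȟ^0 ≅ Z^5
degree 1: 9−2−7 = 0 → Ȟ^1 ≅ 0
degree 2: 2−0−2 = 0 → Ȟ^2 ≅ 0

Ȟ^0 = Z^5, Ȟ^1 = 0 and Ȟ^2 = 0


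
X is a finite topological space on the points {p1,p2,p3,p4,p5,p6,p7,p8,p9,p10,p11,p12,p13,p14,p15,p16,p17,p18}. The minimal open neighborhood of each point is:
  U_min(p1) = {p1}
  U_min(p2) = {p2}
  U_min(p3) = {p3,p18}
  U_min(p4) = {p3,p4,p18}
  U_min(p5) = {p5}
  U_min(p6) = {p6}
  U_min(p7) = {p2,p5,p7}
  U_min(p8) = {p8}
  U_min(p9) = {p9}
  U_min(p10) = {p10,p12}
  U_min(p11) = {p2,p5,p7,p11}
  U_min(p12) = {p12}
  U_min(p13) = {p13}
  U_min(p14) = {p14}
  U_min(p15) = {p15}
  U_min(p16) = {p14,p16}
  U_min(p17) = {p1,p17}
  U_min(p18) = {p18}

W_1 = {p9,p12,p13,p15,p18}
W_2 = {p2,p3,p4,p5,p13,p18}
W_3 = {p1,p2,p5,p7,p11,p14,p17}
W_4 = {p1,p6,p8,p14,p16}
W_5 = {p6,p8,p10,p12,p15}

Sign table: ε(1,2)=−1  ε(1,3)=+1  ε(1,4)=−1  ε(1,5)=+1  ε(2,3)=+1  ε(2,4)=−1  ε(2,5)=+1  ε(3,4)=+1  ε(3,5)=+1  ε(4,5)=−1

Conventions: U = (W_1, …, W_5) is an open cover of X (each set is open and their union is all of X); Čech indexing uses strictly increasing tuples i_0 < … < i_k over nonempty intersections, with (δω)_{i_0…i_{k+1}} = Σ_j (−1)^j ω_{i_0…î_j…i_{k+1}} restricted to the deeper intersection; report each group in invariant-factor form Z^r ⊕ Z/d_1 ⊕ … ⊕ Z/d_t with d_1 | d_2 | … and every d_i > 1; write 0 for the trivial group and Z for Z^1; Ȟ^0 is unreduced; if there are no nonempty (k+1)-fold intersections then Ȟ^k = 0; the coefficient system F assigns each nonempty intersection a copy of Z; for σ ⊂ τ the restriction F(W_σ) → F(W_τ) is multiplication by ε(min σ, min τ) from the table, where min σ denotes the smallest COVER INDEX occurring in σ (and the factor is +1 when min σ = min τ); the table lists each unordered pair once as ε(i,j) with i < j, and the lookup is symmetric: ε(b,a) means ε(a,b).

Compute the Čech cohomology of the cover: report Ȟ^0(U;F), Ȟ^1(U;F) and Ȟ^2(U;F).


nerve simplices:
  W12={p13,p18} W15={p12,p15} W23={p2,p5} W34={p1,p14} W45={p6,p8}
C dims 5,5; δ0: rk 4, SNF 1^4
degree 0: 5−4−0 = 1 → Ȟ^0 ≅ Z
degree 1: 5−0−4 = 1 → Ȟ^1 ≅ Z
degree 2: 0−0−0 = 0 → Ȟ^2 ≅ 0

Ȟ^0(U;F) ≅ Z, Ȟ^1(U;F) ≅ Z, Ȟ^2(U;F) ≅ 0
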